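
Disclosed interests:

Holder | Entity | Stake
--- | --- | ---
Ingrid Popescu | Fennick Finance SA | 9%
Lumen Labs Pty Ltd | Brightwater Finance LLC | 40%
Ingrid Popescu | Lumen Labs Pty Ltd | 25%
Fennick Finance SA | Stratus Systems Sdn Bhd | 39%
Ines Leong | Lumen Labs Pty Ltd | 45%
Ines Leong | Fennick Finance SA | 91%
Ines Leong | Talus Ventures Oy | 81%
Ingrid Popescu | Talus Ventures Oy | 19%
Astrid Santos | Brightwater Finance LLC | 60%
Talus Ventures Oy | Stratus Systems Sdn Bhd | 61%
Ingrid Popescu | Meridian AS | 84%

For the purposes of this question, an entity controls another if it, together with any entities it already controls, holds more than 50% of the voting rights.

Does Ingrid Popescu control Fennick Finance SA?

Ingrid holds 84% of Meridian, so Ingrid controls Meridian.
In Fennick, Ingrid's side holds only 9%, not > 50%.
So Ingrid does not control Fennick.

No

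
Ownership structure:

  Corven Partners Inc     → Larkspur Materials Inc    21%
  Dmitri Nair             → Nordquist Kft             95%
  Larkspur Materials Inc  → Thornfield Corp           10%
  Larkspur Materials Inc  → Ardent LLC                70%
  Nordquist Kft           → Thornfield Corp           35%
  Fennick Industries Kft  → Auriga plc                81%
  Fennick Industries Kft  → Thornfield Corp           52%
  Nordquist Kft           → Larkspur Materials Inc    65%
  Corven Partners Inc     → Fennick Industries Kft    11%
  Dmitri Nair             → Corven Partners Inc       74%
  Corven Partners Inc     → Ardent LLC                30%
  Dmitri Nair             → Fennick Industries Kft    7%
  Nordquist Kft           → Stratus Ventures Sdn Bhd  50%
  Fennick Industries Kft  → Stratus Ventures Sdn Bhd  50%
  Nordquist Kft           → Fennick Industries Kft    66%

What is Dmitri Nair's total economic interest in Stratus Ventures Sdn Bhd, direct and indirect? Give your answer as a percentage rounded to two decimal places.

Dmitri reaches Stratus along 4 paths.
Via Nordquist: 95% × 50% = 47.5%.
Via Corven → Fennick: 74% × 11% × 50% = 4.07%.
Via Nordquist → Fennick: 95% × 66% × 50% = 31.35%.
Via Fennick: 7% × 50% = 3.5%.
Total: 47.5% + 4.07% + 31.35% + 3.5% = 86.42%.

86.42%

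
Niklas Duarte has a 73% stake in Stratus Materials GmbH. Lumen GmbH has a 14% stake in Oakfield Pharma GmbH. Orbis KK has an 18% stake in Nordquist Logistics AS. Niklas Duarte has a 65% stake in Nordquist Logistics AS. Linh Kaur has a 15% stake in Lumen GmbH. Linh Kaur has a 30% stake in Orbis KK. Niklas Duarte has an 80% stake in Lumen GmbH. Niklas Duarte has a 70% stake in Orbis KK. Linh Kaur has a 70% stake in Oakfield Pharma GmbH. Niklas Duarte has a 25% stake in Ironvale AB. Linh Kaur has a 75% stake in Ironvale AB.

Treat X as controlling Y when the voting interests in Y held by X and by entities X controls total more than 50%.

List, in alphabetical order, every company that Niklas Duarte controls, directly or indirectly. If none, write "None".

Niklas holds 80% of Lumen, so Niklas controls Lumen.
Niklas holds 70% of Orbis, so Niklas controls Orbis.
Niklas holds 73% of Stratus, so Niklas controls Stratus.
Orbis and Niklas together hold 18% + 65% = 83% of Nordquist, so Niklas controls Nordquist.
No other company's threshold is met.

Lumen GmbH, Nordquist Logistics AS, Orbis KK, Stratus Materials GmbH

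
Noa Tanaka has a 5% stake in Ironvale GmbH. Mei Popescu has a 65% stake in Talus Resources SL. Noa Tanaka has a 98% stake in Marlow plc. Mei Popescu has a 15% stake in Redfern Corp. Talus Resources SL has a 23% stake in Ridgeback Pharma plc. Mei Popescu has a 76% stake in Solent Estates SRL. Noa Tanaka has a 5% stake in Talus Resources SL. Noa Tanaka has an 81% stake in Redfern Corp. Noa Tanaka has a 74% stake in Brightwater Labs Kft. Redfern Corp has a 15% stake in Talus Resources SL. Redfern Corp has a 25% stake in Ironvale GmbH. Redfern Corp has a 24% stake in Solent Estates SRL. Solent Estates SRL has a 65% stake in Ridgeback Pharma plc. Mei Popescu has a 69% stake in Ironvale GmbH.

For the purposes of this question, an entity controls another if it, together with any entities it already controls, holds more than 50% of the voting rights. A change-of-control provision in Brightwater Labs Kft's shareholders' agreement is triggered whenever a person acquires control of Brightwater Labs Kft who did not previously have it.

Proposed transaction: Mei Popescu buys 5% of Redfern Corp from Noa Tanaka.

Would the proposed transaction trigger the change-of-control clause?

The purchase adds only to Mei's holdings (Noa's stake shrinks), so Mei is the only person who could newly come to control Brightwater.
Mei holds 65% of Talus, so Mei controls Talus.
Mei holds 69% of Ironvale, so Mei controls Ironvale.
Mei holds 76% of Solent, so Mei controls Solent.
Solent and Talus together hold 65% + 23% = 88% of Ridgeback, so Mei controls Ridgeback.
Neither Mei nor any entity Mei controls holds any voting interest in Brightwater.
So before the transaction, Mei does not control Brightwater.
After the purchase, Mei's direct stake in Redfern rises to 15% + 5% = 20%, and Noa's stake falls to 76%.
Mei's side now holds 20% of Redfern, not > 50%, so Mei still does not control Redfern.
After the transaction, neither Mei nor any entity Mei controls holds a voting interest in Brightwater, so Mei still does not control it.
No new person acquires control, so the clause is not triggered.

No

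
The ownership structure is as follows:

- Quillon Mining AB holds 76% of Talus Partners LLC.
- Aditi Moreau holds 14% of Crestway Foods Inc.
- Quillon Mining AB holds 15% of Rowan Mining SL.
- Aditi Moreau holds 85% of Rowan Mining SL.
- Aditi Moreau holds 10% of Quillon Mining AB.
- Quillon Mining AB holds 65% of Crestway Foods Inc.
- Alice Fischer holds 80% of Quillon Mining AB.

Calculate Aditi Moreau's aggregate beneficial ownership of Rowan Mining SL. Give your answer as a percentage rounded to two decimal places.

86.50%

Aditi reaches Rowan along 2 paths.
Direct stake: 85% = 85%.
Via Quillon: 10% × 15% = 1.5%.
Total: 85% + 1.5% = 86.5%.
Rounded: 86.50%.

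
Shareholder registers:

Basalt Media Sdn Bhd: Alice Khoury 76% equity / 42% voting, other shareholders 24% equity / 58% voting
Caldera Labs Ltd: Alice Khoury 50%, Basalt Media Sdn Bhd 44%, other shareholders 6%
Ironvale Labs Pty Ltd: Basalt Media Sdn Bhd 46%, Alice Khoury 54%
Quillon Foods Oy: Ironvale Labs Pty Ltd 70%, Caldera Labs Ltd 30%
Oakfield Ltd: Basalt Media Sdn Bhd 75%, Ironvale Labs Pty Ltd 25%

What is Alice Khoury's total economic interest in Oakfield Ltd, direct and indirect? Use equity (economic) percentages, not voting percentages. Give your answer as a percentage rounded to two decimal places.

Alice reaches Oakfield along 3 paths.
Via Basalt: 76% × 75% = 57%.
Via Basalt → Ironvale: 76% × 46% × 25% = 8.74%.
Via Ironvale: 54% × 25% = 13.5%.
Total: 57% + 8.74% + 13.5% = 79.24%.

79.24%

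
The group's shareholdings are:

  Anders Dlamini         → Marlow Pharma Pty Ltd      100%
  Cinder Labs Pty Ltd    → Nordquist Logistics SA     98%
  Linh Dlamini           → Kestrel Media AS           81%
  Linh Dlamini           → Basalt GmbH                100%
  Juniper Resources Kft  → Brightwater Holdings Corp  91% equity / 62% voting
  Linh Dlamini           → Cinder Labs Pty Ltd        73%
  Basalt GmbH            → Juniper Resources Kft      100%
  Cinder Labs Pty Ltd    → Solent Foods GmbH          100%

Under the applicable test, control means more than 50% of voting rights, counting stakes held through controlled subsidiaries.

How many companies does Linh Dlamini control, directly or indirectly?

Linh holds 100% of Basalt, so Linh controls Basalt.
Linh holds 81% of Kestrel, so Linh controls Kestrel.
Basalt holds 100% of Juniper, so Linh controls Juniper.
Linh holds 73% of Cinder, so Linh controls Cinder.
Cinder holds 100% of Solent, so Linh controls Solent.
Cinder holds 98% of Nordquist, so Linh controls Nordquist.
Juniper holds 62% of Brightwater, so Linh controls Brightwater.
No other company's threshold is met.
Linh controls 7 companies.

7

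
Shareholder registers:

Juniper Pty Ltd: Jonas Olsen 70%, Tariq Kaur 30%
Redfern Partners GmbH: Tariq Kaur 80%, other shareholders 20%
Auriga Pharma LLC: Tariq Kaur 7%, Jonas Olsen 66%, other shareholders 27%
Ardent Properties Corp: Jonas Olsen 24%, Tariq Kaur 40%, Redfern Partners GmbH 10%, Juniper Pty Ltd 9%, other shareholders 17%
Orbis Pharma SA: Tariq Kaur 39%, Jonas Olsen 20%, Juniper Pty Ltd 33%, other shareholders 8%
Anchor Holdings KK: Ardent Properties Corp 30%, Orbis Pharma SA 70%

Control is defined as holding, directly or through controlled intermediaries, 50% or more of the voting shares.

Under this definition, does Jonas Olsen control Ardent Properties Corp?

No

Jonas holds 70% of Juniper, so Jonas controls Juniper.
Jonas holds 66% of Auriga, so Jonas controls Auriga.
Jonas and Juniper together hold 20% + 33% = 53% of Orbis, so Jonas controls Orbis.
Orbis holds 70% of Anchor, so Jonas controls Anchor.
In Ardent, Jonas's side holds only 24% + 9% = 33%, not ≥ 50%.
So Jonas does not control Ardent.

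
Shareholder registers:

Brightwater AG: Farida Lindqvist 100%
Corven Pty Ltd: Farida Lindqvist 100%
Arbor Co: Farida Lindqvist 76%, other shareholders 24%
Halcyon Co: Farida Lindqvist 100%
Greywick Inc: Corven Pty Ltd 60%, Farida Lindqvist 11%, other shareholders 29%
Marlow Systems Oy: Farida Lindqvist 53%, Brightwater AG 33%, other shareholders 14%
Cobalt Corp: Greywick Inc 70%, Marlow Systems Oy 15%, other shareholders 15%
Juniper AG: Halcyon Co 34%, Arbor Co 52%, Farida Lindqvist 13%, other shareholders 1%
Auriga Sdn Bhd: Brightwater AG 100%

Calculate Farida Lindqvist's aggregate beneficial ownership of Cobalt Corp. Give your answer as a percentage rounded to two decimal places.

Farida reaches Cobalt along 4 paths.
Via Corven → Greywick: 100% × 60% × 70% = 42%.
Via Greywick: 11% × 70% = 7.7%.
Via Marlow: 53% × 15% = 7.95%.
Via Brightwater → Marlow: 100% × 33% × 15% = 4.95%.
Total: 42% + 7.7% + 7.95% + 4.95% = 62.6%.
Rounded: 62.60%.

62.60%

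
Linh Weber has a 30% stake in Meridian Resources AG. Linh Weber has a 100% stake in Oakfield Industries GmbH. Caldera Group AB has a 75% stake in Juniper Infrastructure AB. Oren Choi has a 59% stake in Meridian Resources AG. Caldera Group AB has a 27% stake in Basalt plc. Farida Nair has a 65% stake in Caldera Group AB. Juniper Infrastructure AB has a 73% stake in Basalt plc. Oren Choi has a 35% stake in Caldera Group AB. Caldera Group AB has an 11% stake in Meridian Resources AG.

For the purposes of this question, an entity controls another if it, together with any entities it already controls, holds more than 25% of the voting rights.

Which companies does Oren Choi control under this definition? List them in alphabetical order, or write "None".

Oren holds 35% of Caldera, so Oren controls Caldera.
Oren and Caldera together hold 59% + 11% = 70% of Meridian, so Oren controls Meridian.
Caldera holds 75% of Juniper, so Oren controls Juniper.
Juniper and Caldera together hold 73% + 27% = 100% of Basalt, so Oren controls Basalt.
No other company's threshold is met.

Basalt plc, Caldera Group AB, Juniper Infrastructure AB, Meridian Resources AG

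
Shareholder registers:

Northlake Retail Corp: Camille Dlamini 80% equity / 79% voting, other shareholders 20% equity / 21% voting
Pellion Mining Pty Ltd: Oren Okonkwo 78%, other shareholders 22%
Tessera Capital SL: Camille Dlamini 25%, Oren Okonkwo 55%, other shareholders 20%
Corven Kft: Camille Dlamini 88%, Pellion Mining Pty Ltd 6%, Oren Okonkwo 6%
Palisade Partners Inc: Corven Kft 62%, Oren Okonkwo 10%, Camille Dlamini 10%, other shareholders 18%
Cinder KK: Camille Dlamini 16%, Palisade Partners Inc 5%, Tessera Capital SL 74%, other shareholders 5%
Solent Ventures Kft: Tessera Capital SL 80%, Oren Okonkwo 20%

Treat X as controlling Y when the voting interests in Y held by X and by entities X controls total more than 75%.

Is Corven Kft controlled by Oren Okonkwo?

Oren holds 78% of Pellion, so Oren controls Pellion.
In Corven, Oren's side holds only 6% + 6% = 12%, not > 75%.
So Oren does not control Corven.

No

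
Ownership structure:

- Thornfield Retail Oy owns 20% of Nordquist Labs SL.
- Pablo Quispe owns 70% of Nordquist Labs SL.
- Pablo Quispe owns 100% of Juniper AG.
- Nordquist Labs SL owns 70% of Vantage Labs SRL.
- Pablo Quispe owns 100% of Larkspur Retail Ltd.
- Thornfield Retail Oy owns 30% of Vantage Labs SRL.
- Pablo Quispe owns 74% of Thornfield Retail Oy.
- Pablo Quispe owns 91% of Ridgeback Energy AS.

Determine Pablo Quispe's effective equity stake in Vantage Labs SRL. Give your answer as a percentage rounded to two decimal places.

Pablo reaches Vantage along 3 paths.
Via Thornfield → Nordquist: 74% × 20% × 70% = 10.36%.
Via Nordquist: 70% × 70% = 49%.
Via Thornfield: 74% × 30% = 22.2%.
Total: 10.36% + 49% + 22.2% = 81.56%.

81.56%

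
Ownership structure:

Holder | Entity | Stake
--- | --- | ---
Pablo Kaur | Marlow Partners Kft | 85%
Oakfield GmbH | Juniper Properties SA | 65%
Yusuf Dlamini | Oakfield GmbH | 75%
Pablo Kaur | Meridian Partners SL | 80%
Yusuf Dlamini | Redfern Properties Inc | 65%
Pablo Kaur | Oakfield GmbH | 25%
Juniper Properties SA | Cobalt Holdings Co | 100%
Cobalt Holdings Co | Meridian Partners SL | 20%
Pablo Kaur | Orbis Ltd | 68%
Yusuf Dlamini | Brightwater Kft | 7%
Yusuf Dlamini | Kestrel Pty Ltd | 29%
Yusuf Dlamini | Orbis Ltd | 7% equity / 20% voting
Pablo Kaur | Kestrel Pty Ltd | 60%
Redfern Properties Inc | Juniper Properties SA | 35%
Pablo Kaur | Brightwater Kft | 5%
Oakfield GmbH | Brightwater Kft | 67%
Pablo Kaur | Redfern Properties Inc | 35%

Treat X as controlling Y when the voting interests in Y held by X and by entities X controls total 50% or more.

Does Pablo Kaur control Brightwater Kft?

No

Pablo holds 60% of Kestrel, so Pablo controls Kestrel.
Pablo holds 80% of Meridian, so Pablo controls Meridian.
Pablo holds 85% of Marlow, so Pablo controls Marlow.
Pablo holds 68% of Orbis, so Pablo controls Orbis.
In Brightwater, Pablo's side holds only 5%, not ≥ 50%.
So Pablo does not control Brightwater.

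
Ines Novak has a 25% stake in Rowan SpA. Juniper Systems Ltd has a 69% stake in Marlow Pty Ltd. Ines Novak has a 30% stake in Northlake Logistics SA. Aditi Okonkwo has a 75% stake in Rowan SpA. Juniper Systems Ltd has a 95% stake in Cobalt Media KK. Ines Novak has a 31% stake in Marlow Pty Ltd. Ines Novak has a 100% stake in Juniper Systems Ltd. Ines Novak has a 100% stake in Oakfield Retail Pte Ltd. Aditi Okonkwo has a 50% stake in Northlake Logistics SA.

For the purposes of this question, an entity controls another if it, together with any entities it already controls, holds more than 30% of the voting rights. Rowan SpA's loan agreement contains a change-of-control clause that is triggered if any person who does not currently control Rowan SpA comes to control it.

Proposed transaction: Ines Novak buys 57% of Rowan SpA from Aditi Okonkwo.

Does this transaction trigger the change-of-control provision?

Yes

The purchase adds only to Ines's holdings (Aditi's stake shrinks), so Ines is the only person who could newly come to control Rowan.
Ines holds 100% of Juniper, so Ines controls Juniper.
Ines holds 100% of Oakfield, so Ines controls Oakfield.
Ines and Juniper together hold 31% + 69% = 100% of Marlow, so Ines controls Marlow.
Juniper holds 95% of Cobalt, so Ines controls Cobalt.
In Rowan, Ines's side holds only 25%, not > 30%.
So before the transaction, Ines does not control Rowan.
After the purchase, Ines's direct stake in Rowan rises to 25% + 57% = 82%, and Aditi's stake falls to 18%.
Ines holds 82% of Rowan, so Ines controls Rowan.
Ines did not control Rowan before and does after, so the clause is triggered.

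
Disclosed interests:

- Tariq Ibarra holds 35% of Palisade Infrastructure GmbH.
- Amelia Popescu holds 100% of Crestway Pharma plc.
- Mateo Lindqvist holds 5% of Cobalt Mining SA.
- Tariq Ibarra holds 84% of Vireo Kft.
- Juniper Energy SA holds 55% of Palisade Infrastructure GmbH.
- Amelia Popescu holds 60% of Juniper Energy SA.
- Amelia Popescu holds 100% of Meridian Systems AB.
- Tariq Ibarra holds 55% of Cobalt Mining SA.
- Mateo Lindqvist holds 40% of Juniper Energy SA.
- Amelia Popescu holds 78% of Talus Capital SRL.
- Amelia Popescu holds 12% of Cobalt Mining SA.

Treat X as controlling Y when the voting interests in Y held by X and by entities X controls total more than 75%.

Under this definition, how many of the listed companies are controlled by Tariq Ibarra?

Tariq holds 84% of Vireo, so Tariq controls Vireo.
No other company's threshold is met.
Tariq controls 1 company.

1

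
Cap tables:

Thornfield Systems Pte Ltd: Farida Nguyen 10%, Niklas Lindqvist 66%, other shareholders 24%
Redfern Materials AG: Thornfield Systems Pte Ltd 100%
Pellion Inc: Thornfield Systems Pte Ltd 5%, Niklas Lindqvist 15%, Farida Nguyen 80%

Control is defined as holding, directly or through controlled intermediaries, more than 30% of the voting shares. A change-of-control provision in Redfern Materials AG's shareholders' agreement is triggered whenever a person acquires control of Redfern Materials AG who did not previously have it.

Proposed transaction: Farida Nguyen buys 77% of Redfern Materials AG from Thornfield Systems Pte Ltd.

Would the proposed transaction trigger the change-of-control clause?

The purchase adds only to Farida's holdings (Thornfield's stake shrinks), so Farida is the only person who could newly come to control Redfern.
Farida holds 80% of Pellion, so Farida controls Pellion.
Neither Farida nor any entity Farida controls holds any voting interest in Redfern.
So before the transaction, Farida does not control Redfern.
After the purchase, Farida holds 77% of Redfern directly, and Thornfield's stake falls to 23%.
Farida holds 77% of Redfern, so Farida controls Redfern.
Farida did not control Redfern before and does after, so the clause is triggered.

Yes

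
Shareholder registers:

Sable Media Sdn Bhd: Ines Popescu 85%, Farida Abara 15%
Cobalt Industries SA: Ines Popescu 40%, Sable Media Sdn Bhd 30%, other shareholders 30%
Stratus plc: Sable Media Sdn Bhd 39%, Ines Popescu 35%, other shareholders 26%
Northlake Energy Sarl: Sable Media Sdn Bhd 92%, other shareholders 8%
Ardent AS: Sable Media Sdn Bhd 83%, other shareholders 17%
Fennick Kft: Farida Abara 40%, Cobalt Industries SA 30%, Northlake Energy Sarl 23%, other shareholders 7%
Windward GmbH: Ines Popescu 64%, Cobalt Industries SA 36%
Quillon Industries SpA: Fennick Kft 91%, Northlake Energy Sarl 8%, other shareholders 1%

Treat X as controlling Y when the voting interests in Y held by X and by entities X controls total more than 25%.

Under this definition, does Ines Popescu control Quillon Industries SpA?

Ines holds 85% of Sable, so Ines controls Sable.
Ines and Sable together hold 40% + 30% = 70% of Cobalt, so Ines controls Cobalt.
Sable holds 92% of Northlake, so Ines controls Northlake.
Cobalt and Northlake together hold 30% + 23% = 53% of Fennick, so Ines controls Fennick.
Fennick and Northlake together hold 91% + 8% = 99% of Quillon, so Ines controls Quillon.

Yes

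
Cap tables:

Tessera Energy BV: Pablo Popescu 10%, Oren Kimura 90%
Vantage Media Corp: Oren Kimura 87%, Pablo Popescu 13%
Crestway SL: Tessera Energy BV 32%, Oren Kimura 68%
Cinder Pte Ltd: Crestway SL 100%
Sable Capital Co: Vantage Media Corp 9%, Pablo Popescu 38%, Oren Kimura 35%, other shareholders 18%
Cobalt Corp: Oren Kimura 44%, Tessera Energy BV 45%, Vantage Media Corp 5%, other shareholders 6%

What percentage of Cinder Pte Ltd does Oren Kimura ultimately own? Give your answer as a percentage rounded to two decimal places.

Oren reaches Cinder along 2 paths.
Via Tessera → Crestway: 90% × 32% × 100% = 28.8%.
Via Crestway: 68% × 100% = 68%.
Total: 28.8% + 68% = 96.8%.
Rounded: 96.80%.

96.80%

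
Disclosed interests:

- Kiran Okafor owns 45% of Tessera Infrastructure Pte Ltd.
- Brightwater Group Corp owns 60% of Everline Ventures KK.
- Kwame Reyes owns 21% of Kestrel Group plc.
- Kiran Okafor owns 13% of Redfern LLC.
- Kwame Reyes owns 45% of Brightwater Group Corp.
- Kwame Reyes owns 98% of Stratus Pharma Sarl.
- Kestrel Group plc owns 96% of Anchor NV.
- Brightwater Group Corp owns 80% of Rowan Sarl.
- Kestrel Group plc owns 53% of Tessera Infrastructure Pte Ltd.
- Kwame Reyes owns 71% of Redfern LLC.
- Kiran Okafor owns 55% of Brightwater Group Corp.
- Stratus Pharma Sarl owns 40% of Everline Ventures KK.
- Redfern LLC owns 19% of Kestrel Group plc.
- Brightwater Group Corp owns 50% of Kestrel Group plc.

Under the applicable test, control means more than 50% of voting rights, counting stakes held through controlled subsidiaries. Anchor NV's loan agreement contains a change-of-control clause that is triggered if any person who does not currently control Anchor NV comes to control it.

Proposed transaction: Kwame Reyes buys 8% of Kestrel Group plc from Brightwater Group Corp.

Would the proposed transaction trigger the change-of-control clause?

No

The purchase adds only to Kwame's holdings (Brightwater's stake shrinks), so Kwame is the only person who could newly come to control Anchor.
Kwame holds 71% of Redfern, so Kwame controls Redfern.
Kwame holds 98% of Stratus, so Kwame controls Stratus.
Neither Kwame nor any entity Kwame controls holds any voting interest in Anchor.
So before the transaction, Kwame does not control Anchor.
After the purchase, Kwame's direct stake in Kestrel rises to 21% + 8% = 29%, and Brightwater's stake falls to 42%.
Kwame's side now holds 29% + 19% = 48% of Kestrel, not > 50%, so Kwame still does not control Kestrel.
After the transaction, neither Kwame nor any entity Kwame controls holds a voting interest in Anchor, so Kwame still does not control it.
No new person acquires control, so the clause is not triggered.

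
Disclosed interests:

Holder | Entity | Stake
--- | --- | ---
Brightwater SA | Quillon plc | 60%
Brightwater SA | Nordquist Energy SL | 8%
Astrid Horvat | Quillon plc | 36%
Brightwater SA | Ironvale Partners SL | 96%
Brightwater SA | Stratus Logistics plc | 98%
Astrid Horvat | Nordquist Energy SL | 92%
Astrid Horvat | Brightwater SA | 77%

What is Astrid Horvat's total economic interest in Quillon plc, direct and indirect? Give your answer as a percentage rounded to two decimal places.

Astrid reaches Quillon along 2 paths.
Direct stake: 36% = 36%.
Via Brightwater: 77% × 60% = 46.2%.
Total: 36% + 46.2% = 82.2%.
Rounded: 82.20%.

82.20%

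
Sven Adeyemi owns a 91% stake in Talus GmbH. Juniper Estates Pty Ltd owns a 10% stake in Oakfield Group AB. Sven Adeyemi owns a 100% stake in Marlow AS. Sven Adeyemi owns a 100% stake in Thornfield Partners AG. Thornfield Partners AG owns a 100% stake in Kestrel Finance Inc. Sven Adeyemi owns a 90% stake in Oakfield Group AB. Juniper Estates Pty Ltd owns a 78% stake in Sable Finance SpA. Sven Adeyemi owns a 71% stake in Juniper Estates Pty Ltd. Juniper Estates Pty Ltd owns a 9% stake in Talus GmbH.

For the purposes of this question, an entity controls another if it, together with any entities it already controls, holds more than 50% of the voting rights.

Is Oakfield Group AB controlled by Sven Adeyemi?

Sven holds 71% of Juniper, so Sven controls Juniper.
Juniper and Sven together hold 10% + 90% = 100% of Oakfield, so Sven controls Oakfield.

Yes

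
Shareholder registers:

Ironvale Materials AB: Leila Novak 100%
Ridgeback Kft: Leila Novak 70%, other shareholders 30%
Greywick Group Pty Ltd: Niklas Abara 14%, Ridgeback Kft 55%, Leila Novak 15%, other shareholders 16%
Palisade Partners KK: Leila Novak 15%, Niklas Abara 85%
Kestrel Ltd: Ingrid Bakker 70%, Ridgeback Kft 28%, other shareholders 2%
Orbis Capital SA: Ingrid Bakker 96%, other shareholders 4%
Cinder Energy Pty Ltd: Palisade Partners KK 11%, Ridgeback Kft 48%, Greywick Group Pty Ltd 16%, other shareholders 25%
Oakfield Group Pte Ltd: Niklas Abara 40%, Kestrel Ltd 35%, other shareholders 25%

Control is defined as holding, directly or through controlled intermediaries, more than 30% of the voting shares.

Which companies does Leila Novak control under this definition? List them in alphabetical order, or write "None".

Leila holds 100% of Ironvale, so Leila controls Ironvale.
Leila holds 70% of Ridgeback, so Leila controls Ridgeback.
Ridgeback and Leila together hold 55% + 15% = 70% of Greywick, so Leila controls Greywick.
Ridgeback and Greywick together hold 48% + 16% = 64% of Cinder, so Leila controls Cinder.
No other company's threshold is met.

Cinder Energy Pty Ltd, Greywick Group Pty Ltd, Ironvale Materials AB, Ridgeback Kft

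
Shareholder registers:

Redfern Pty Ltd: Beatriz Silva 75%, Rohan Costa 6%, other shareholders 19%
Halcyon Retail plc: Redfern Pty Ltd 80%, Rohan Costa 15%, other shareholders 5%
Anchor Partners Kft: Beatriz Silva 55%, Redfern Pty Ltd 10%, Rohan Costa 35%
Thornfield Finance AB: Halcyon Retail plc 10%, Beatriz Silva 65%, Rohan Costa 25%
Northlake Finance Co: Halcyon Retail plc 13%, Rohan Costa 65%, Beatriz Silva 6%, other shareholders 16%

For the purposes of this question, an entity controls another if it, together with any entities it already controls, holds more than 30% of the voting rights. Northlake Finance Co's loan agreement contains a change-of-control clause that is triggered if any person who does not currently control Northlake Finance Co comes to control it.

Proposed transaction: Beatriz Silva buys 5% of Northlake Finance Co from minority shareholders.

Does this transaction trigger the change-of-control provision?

No

The purchase changes only Beatriz's holdings, so Beatriz is the only person who could newly come to control Northlake.
Beatriz holds 75% of Redfern, so Beatriz controls Redfern.
Redfern holds 80% of Halcyon, so Beatriz controls Halcyon.
Beatriz and Redfern together hold 55% + 10% = 65% of Anchor, so Beatriz controls Anchor.
Halcyon and Beatriz together hold 10% + 65% = 75% of Thornfield, so Beatriz controls Thornfield.
In Northlake, Beatriz's side holds only 13% + 6% = 19%, not > 30%.
So before the transaction, Beatriz does not control Northlake.
After the purchase, Beatriz's direct stake in Northlake rises to 6% + 5% = 11%.
After the transaction, Beatriz's side holds 13% + 11% = 24% of Northlake, not > 30%, so Beatriz still does not control Northlake.
No new person acquires control, so the clause is not triggered.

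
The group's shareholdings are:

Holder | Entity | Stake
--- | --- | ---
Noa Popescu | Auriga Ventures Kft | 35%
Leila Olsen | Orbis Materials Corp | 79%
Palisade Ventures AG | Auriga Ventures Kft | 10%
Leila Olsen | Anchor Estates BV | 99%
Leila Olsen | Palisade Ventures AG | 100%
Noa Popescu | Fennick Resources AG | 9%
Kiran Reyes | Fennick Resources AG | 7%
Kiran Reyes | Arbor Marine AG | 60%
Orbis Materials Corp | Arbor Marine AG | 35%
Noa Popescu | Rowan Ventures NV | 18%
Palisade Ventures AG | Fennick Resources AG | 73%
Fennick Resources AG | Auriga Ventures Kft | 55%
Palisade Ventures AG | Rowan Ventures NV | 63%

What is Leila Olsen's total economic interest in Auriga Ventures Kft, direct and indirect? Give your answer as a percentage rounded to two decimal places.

Leila reaches Auriga along 2 paths.
Via Palisade → Fennick: 100% × 73% × 55% = 40.15%.
Via Palisade: 100% × 10% = 10%.
Total: 40.15% + 10% = 50.15%.

50.15%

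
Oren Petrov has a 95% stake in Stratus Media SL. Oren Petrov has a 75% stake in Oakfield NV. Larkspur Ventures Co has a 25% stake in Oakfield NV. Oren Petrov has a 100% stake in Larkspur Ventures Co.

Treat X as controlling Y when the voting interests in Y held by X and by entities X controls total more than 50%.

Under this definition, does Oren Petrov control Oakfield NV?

Yes

Oren holds 100% of Larkspur, so Oren controls Larkspur.
Larkspur and Oren together hold 25% + 75% = 100% of Oakfield, so Oren controls Oakfield.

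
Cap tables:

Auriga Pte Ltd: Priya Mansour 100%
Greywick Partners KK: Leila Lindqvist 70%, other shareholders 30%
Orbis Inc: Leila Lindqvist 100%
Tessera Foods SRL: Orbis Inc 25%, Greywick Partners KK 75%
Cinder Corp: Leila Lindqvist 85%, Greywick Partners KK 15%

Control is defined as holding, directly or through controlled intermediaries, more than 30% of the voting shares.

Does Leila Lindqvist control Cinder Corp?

Leila holds 70% of Greywick, so Leila controls Greywick.
Leila and Greywick together hold 85% + 15% = 100% of Cinder, so Leila controls Cinder.

Yes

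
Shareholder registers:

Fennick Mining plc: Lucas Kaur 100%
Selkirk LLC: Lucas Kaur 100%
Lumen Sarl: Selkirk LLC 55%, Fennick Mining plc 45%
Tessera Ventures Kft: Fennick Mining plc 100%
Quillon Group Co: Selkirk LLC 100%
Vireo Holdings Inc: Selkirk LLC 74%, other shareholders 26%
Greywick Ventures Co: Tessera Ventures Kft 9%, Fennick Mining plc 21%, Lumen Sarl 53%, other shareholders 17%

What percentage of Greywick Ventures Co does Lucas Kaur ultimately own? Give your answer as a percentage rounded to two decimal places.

83.00%

Lucas reaches Greywick along 4 paths.
Via Fennick → Tessera: 100% × 100% × 9% = 9%.
Via Fennick: 100% × 21% = 21%.
Via Selkirk → Lumen: 100% × 55% × 53% = 29.15%.
Via Fennick → Lumen: 100% × 45% × 53% = 23.85%.
Total: 9% + 21% + 29.15% + 23.85% = 83%.
Rounded: 83.00%.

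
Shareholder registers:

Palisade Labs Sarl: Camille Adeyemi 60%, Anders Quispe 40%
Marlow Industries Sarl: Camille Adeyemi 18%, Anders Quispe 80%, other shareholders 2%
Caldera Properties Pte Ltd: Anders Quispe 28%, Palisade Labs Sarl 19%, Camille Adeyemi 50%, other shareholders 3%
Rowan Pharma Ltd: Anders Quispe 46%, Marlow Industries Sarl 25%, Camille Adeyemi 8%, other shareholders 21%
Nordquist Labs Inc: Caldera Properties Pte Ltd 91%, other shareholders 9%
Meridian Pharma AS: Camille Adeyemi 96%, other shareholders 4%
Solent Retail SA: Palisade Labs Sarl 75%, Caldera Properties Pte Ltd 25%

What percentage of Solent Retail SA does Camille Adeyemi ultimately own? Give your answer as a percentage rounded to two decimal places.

60.35%

Camille reaches Solent along 3 paths.
Via Palisade: 60% × 75% = 45%.
Via Palisade → Caldera: 60% × 19% × 25% = 2.85%.
Via Caldera: 50% × 25% = 12.5%.
Total: 45% + 2.85% + 12.5% = 60.35%.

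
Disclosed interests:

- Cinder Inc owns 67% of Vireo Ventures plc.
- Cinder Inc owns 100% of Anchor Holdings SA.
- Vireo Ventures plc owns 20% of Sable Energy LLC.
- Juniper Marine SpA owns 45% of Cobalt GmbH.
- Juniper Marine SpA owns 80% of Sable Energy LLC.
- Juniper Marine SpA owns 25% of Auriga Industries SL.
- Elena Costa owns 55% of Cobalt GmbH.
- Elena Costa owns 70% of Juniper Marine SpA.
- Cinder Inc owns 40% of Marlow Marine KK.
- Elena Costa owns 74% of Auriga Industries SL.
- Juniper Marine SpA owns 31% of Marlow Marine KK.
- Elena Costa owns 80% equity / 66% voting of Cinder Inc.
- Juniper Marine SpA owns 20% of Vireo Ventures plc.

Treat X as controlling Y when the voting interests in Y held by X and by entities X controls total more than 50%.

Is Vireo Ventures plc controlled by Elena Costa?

Yes

Elena holds 70% of Juniper, so Elena controls Juniper.
Elena holds 66% of Cinder, so Elena controls Cinder.
Juniper and Cinder together hold 20% + 67% = 87% of Vireo, so Elena controls Vireo.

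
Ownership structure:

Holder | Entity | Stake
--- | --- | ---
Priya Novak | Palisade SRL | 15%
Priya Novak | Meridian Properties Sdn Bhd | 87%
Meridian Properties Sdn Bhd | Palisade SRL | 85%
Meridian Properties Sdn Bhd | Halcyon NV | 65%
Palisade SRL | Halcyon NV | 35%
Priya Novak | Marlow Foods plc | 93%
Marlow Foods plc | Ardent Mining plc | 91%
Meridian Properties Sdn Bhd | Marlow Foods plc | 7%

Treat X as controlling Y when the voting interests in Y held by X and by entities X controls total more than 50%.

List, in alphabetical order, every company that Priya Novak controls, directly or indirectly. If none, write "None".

Ardent Mining plc, Halcyon NV, Marlow Foods plc, Meridian Properties Sdn Bhd, Palisade SRL

Priya holds 87% of Meridian, so Priya controls Meridian.
Meridian and Priya together hold 7% + 93% = 100% of Marlow, so Priya controls Marlow.
Meridian and Priya together hold 85% + 15% = 100% of Palisade, so Priya controls Palisade.
Marlow holds 91% of Ardent, so Priya controls Ardent.
Palisade and Meridian together hold 35% + 65% = 100% of Halcyon, so Priya controls Halcyon.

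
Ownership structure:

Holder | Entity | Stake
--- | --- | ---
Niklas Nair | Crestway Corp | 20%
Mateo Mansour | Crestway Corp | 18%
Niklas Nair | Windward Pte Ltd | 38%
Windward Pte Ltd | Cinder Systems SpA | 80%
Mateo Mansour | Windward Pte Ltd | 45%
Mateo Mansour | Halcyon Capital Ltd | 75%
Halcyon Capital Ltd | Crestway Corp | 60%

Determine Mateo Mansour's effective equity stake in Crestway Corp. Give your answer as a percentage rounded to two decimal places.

63.00%

Mateo reaches Crestway along 2 paths.
Direct stake: 18% = 18%.
Via Halcyon: 75% × 60% = 45%.
Total: 18% + 45% = 63%.
Rounded: 63.00%.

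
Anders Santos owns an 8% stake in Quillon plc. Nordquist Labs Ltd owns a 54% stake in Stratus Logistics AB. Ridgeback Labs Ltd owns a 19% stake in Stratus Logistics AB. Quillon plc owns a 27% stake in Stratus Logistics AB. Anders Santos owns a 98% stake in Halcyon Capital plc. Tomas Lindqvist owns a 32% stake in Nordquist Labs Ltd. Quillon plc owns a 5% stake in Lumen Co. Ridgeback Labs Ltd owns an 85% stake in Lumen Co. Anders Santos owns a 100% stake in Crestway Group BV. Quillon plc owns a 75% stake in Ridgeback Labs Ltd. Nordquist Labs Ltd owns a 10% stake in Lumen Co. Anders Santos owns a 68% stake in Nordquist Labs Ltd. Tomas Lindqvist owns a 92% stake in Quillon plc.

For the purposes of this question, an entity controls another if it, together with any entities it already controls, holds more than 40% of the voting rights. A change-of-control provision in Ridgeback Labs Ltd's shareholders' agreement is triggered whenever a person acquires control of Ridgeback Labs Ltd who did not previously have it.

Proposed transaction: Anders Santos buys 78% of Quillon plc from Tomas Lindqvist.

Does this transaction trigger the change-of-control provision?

Yes

The purchase adds only to Anders's holdings (Tomas's stake shrinks), so Anders is the only person who could newly come to control Ridgeback.
Anders holds 68% of Nordquist, so Anders controls Nordquist.
Anders holds 98% of Halcyon, so Anders controls Halcyon.
Anders holds 100% of Crestway, so Anders controls Crestway.
Nordquist holds 54% of Stratus, so Anders controls Stratus.
Neither Anders nor any entity Anders controls holds any voting interest in Ridgeback.
So before the transaction, Anders does not control Ridgeback.
After the purchase, Anders's direct stake in Quillon rises to 8% + 78% = 86%, and Tomas's stake falls to 14%.
Anders holds 86% of Quillon, so Anders controls Quillon.
Quillon holds 75% of Ridgeback, so Anders controls Ridgeback.
Anders did not control Ridgeback before and does after, so the clause is triggered.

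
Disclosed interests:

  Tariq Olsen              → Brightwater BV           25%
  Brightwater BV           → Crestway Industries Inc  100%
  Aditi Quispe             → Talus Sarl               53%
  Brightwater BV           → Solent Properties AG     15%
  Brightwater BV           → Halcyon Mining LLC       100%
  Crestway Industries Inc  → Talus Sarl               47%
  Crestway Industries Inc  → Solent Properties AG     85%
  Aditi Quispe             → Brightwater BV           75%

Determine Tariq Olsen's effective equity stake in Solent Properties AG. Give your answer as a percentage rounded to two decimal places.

Tariq reaches Solent along 2 paths.
Via Brightwater → Crestway: 25% × 100% × 85% = 21.25%.
Via Brightwater: 25% × 15% = 3.75%.
Total: 21.25% + 3.75% = 25%.
Rounded: 25.00%.

25.00%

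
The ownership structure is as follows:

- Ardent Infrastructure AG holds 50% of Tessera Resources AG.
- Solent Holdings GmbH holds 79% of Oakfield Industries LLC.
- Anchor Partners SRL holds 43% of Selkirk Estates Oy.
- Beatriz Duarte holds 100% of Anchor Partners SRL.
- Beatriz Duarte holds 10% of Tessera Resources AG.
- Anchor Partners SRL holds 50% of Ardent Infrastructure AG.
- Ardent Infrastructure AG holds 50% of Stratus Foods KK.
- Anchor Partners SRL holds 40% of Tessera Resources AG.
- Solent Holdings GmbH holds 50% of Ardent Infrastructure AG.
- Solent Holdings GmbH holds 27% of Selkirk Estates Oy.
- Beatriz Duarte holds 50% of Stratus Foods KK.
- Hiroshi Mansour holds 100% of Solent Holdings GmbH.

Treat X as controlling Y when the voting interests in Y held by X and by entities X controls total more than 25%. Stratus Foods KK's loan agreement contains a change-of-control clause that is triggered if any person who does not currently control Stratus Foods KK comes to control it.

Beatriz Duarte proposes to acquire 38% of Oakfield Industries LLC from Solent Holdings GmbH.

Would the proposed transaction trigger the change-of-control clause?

No

The purchase adds only to Beatriz's holdings (Solent's stake shrinks), so Beatriz is the only person who could newly come to control Stratus.
Beatriz holds 100% of Anchor, so Beatriz controls Anchor.
Anchor holds 50% of Ardent, so Beatriz controls Ardent.
Ardent and Beatriz together hold 50% + 50% = 100% of Stratus, so Beatriz controls Stratus.
So Beatriz already controls Stratus before the transaction.
After the purchase, Beatriz holds 38% of Oakfield directly, and Solent's stake falls to 41%.
Beatriz controlled Stratus already, so this is not a new person acquiring control; every other person's position is unchanged or reduced.
No new person acquires control, so the clause is not triggered.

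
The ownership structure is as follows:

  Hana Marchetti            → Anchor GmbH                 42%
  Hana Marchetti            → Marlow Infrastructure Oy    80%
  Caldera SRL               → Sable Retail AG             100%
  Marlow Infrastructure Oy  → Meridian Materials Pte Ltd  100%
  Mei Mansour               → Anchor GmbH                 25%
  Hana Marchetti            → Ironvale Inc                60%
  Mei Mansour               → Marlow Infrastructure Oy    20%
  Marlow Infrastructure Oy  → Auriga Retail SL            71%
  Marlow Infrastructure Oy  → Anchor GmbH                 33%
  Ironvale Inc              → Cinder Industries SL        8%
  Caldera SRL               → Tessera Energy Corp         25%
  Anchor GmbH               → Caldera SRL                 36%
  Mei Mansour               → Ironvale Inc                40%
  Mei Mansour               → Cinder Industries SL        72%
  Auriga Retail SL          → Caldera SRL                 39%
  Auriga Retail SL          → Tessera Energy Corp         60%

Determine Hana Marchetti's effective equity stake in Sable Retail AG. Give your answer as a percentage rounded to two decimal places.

Hana reaches Sable along 3 paths.
Via Marlow → Auriga → Caldera: 80% × 71% × 39% × 100% = 22.152%.
Via Marlow → Anchor → Caldera: 80% × 33% × 36% × 100% = 9.504%.
Via Anchor → Caldera: 42% × 36% × 100% = 15.12%.
Total: 22.152% + 9.504% + 15.12% = 46.776%.
Rounded: 46.78%.

46.78%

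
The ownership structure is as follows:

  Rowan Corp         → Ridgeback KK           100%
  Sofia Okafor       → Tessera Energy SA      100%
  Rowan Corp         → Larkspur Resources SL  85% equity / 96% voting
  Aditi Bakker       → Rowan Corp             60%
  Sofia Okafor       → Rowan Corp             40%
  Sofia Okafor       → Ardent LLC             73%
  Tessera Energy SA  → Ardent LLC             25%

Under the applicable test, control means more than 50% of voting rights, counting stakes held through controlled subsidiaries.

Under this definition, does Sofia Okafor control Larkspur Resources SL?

Sofia holds 100% of Tessera, so Sofia controls Tessera.
Sofia and Tessera together hold 73% + 25% = 98% of Ardent, so Sofia controls Ardent.
Neither Sofia nor any entity Sofia controls holds any voting interest in Larkspur.
So Sofia does not control Larkspur.

No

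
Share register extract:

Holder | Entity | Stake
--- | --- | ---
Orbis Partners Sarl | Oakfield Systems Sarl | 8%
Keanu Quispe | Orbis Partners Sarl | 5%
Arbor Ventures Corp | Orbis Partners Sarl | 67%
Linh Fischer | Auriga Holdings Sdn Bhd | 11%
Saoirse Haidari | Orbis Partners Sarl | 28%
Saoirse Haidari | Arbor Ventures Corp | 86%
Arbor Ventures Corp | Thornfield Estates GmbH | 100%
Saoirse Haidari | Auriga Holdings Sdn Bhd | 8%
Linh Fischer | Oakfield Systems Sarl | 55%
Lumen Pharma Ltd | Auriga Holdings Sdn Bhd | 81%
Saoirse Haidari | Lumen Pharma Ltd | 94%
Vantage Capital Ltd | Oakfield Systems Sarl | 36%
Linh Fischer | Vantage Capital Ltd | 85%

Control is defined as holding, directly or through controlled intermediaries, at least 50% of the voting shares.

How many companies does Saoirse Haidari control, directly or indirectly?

5

Saoirse holds 86% of Arbor, so Saoirse controls Arbor.
Saoirse holds 94% of Lumen, so Saoirse controls Lumen.
Arbor and Saoirse together hold 67% + 28% = 95% of Orbis, so Saoirse controls Orbis.
Arbor holds 100% of Thornfield, so Saoirse controls Thornfield.
Lumen and Saoirse together hold 81% + 8% = 89% of Auriga, so Saoirse controls Auriga.
No other company's threshold is met.
Saoirse controls 5 companies.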